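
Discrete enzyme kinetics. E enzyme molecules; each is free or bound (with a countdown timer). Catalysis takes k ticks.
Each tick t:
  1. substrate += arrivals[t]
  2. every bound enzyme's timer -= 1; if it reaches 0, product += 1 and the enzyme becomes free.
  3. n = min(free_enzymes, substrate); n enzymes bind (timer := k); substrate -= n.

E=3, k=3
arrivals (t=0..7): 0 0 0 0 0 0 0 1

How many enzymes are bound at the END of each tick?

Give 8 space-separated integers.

Answer: 0 0 0 0 0 0 0 1

Derivation:
t=0: arr=0 -> substrate=0 bound=0 product=0
t=1: arr=0 -> substrate=0 bound=0 product=0
t=2: arr=0 -> substrate=0 bound=0 product=0
t=3: arr=0 -> substrate=0 bound=0 product=0
t=4: arr=0 -> substrate=0 bound=0 product=0
t=5: arr=0 -> substrate=0 bound=0 product=0
t=6: arr=0 -> substrate=0 bound=0 product=0
t=7: arr=1 -> substrate=0 bound=1 product=0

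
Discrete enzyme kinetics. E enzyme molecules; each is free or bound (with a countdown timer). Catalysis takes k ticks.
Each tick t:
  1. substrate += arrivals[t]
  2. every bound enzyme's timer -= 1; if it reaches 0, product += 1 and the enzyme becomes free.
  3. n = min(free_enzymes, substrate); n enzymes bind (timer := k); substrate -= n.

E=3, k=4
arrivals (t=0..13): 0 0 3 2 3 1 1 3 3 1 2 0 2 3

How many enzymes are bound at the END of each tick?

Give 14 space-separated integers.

Answer: 0 0 3 3 3 3 3 3 3 3 3 3 3 3

Derivation:
t=0: arr=0 -> substrate=0 bound=0 product=0
t=1: arr=0 -> substrate=0 bound=0 product=0
t=2: arr=3 -> substrate=0 bound=3 product=0
t=3: arr=2 -> substrate=2 bound=3 product=0
t=4: arr=3 -> substrate=5 bound=3 product=0
t=5: arr=1 -> substrate=6 bound=3 product=0
t=6: arr=1 -> substrate=4 bound=3 product=3
t=7: arr=3 -> substrate=7 bound=3 product=3
t=8: arr=3 -> substrate=10 bound=3 product=3
t=9: arr=1 -> substrate=11 bound=3 product=3
t=10: arr=2 -> substrate=10 bound=3 product=6
t=11: arr=0 -> substrate=10 bound=3 product=6
t=12: arr=2 -> substrate=12 bound=3 product=6
t=13: arr=3 -> substrate=15 bound=3 product=6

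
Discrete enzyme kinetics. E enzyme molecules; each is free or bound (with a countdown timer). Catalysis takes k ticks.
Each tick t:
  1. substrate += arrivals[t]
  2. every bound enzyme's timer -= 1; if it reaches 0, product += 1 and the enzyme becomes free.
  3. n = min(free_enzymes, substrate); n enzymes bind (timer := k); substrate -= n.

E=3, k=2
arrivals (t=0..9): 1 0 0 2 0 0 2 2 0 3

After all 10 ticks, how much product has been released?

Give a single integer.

t=0: arr=1 -> substrate=0 bound=1 product=0
t=1: arr=0 -> substrate=0 bound=1 product=0
t=2: arr=0 -> substrate=0 bound=0 product=1
t=3: arr=2 -> substrate=0 bound=2 product=1
t=4: arr=0 -> substrate=0 bound=2 product=1
t=5: arr=0 -> substrate=0 bound=0 product=3
t=6: arr=2 -> substrate=0 bound=2 product=3
t=7: arr=2 -> substrate=1 bound=3 product=3
t=8: arr=0 -> substrate=0 bound=2 product=5
t=9: arr=3 -> substrate=1 bound=3 product=6

Answer: 6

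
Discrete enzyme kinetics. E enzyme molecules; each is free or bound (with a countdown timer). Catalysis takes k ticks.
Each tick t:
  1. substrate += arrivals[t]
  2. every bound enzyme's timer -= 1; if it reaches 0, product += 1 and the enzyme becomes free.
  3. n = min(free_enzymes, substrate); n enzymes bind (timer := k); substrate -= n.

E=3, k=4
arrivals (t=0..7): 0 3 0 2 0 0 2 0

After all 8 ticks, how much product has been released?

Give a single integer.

t=0: arr=0 -> substrate=0 bound=0 product=0
t=1: arr=3 -> substrate=0 bound=3 product=0
t=2: arr=0 -> substrate=0 bound=3 product=0
t=3: arr=2 -> substrate=2 bound=3 product=0
t=4: arr=0 -> substrate=2 bound=3 product=0
t=5: arr=0 -> substrate=0 bound=2 product=3
t=6: arr=2 -> substrate=1 bound=3 product=3
t=7: arr=0 -> substrate=1 bound=3 product=3

Answer: 3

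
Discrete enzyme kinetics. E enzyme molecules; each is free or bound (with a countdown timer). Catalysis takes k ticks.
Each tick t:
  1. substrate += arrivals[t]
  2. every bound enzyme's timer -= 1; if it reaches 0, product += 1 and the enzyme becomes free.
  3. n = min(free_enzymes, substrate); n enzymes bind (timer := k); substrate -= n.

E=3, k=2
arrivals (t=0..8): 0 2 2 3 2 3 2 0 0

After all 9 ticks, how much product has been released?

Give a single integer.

t=0: arr=0 -> substrate=0 bound=0 product=0
t=1: arr=2 -> substrate=0 bound=2 product=0
t=2: arr=2 -> substrate=1 bound=3 product=0
t=3: arr=3 -> substrate=2 bound=3 product=2
t=4: arr=2 -> substrate=3 bound=3 product=3
t=5: arr=3 -> substrate=4 bound=3 product=5
t=6: arr=2 -> substrate=5 bound=3 product=6
t=7: arr=0 -> substrate=3 bound=3 product=8
t=8: arr=0 -> substrate=2 bound=3 product=9

Answer: 9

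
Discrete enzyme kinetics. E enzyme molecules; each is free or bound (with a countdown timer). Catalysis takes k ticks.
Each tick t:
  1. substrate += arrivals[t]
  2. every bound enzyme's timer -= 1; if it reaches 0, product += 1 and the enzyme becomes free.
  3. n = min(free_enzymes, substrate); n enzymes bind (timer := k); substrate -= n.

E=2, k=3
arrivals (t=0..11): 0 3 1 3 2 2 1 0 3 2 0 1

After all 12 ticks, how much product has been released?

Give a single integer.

t=0: arr=0 -> substrate=0 bound=0 product=0
t=1: arr=3 -> substrate=1 bound=2 product=0
t=2: arr=1 -> substrate=2 bound=2 product=0
t=3: arr=3 -> substrate=5 bound=2 product=0
t=4: arr=2 -> substrate=5 bound=2 product=2
t=5: arr=2 -> substrate=7 bound=2 product=2
t=6: arr=1 -> substrate=8 bound=2 product=2
t=7: arr=0 -> substrate=6 bound=2 product=4
t=8: arr=3 -> substrate=9 bound=2 product=4
t=9: arr=2 -> substrate=11 bound=2 product=4
t=10: arr=0 -> substrate=9 bound=2 product=6
t=11: arr=1 -> substrate=10 bound=2 product=6

Answer: 6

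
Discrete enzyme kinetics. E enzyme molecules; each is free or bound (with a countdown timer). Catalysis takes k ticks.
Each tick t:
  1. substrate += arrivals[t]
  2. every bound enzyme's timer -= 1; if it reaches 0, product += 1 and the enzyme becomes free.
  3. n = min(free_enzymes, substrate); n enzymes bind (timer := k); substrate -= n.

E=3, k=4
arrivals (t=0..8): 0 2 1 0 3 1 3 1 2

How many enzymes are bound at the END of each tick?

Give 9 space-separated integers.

Answer: 0 2 3 3 3 3 3 3 3

Derivation:
t=0: arr=0 -> substrate=0 bound=0 product=0
t=1: arr=2 -> substrate=0 bound=2 product=0
t=2: arr=1 -> substrate=0 bound=3 product=0
t=3: arr=0 -> substrate=0 bound=3 product=0
t=4: arr=3 -> substrate=3 bound=3 product=0
t=5: arr=1 -> substrate=2 bound=3 product=2
t=6: arr=3 -> substrate=4 bound=3 product=3
t=7: arr=1 -> substrate=5 bound=3 product=3
t=8: arr=2 -> substrate=7 bound=3 product=3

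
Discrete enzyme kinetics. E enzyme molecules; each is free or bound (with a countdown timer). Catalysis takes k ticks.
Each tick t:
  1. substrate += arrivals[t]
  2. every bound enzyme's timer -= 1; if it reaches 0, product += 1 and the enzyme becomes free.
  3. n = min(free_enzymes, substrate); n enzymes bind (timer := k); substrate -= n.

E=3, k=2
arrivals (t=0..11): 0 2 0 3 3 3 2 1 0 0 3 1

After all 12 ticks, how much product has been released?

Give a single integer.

Answer: 14

Derivation:
t=0: arr=0 -> substrate=0 bound=0 product=0
t=1: arr=2 -> substrate=0 bound=2 product=0
t=2: arr=0 -> substrate=0 bound=2 product=0
t=3: arr=3 -> substrate=0 bound=3 product=2
t=4: arr=3 -> substrate=3 bound=3 product=2
t=5: arr=3 -> substrate=3 bound=3 product=5
t=6: arr=2 -> substrate=5 bound=3 product=5
t=7: arr=1 -> substrate=3 bound=3 product=8
t=8: arr=0 -> substrate=3 bound=3 product=8
t=9: arr=0 -> substrate=0 bound=3 product=11
t=10: arr=3 -> substrate=3 bound=3 product=11
t=11: arr=1 -> substrate=1 bound=3 product=14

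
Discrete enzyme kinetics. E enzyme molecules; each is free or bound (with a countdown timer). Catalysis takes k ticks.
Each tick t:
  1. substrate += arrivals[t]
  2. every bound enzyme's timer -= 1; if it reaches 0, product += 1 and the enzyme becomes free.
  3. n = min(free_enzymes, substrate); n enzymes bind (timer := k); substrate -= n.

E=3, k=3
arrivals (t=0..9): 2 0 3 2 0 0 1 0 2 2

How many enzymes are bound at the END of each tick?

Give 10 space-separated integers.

Answer: 2 2 3 3 3 3 3 3 3 3

Derivation:
t=0: arr=2 -> substrate=0 bound=2 product=0
t=1: arr=0 -> substrate=0 bound=2 product=0
t=2: arr=3 -> substrate=2 bound=3 product=0
t=3: arr=2 -> substrate=2 bound=3 product=2
t=4: arr=0 -> substrate=2 bound=3 product=2
t=5: arr=0 -> substrate=1 bound=3 product=3
t=6: arr=1 -> substrate=0 bound=3 product=5
t=7: arr=0 -> substrate=0 bound=3 product=5
t=8: arr=2 -> substrate=1 bound=3 product=6
t=9: arr=2 -> substrate=1 bound=3 product=8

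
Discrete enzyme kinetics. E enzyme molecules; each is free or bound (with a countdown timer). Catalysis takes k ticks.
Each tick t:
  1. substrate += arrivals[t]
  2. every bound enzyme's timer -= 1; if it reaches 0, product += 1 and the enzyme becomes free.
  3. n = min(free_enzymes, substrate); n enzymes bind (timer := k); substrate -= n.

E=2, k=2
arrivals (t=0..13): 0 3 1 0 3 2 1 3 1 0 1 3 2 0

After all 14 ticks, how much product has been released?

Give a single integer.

Answer: 12

Derivation:
t=0: arr=0 -> substrate=0 bound=0 product=0
t=1: arr=3 -> substrate=1 bound=2 product=0
t=2: arr=1 -> substrate=2 bound=2 product=0
t=3: arr=0 -> substrate=0 bound=2 product=2
t=4: arr=3 -> substrate=3 bound=2 product=2
t=5: arr=2 -> substrate=3 bound=2 product=4
t=6: arr=1 -> substrate=4 bound=2 product=4
t=7: arr=3 -> substrate=5 bound=2 product=6
t=8: arr=1 -> substrate=6 bound=2 product=6
t=9: arr=0 -> substrate=4 bound=2 product=8
t=10: arr=1 -> substrate=5 bound=2 product=8
t=11: arr=3 -> substrate=6 bound=2 product=10
t=12: arr=2 -> substrate=8 bound=2 product=10
t=13: arr=0 -> substrate=6 bound=2 product=12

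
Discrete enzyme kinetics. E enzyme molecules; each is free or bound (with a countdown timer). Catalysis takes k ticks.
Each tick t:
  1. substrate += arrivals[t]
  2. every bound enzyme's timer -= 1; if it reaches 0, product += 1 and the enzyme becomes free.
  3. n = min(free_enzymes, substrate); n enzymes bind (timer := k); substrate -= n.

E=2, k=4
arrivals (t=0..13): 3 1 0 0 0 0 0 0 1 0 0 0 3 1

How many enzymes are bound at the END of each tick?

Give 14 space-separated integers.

t=0: arr=3 -> substrate=1 bound=2 product=0
t=1: arr=1 -> substrate=2 bound=2 product=0
t=2: arr=0 -> substrate=2 bound=2 product=0
t=3: arr=0 -> substrate=2 bound=2 product=0
t=4: arr=0 -> substrate=0 bound=2 product=2
t=5: arr=0 -> substrate=0 bound=2 product=2
t=6: arr=0 -> substrate=0 bound=2 product=2
t=7: arr=0 -> substrate=0 bound=2 product=2
t=8: arr=1 -> substrate=0 bound=1 product=4
t=9: arr=0 -> substrate=0 bound=1 product=4
t=10: arr=0 -> substrate=0 bound=1 product=4
t=11: arr=0 -> substrate=0 bound=1 product=4
t=12: arr=3 -> substrate=1 bound=2 product=5
t=13: arr=1 -> substrate=2 bound=2 product=5

Answer: 2 2 2 2 2 2 2 2 1 1 1 1 2 2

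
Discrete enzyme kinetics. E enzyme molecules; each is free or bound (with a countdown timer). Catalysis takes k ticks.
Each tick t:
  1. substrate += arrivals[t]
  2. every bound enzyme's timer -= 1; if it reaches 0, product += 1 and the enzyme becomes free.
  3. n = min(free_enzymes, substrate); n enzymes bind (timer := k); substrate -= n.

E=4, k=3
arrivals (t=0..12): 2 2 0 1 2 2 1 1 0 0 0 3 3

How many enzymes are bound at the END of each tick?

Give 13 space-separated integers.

Answer: 2 4 4 3 3 4 4 4 3 2 0 3 4

Derivation:
t=0: arr=2 -> substrate=0 bound=2 product=0
t=1: arr=2 -> substrate=0 bound=4 product=0
t=2: arr=0 -> substrate=0 bound=4 product=0
t=3: arr=1 -> substrate=0 bound=3 product=2
t=4: arr=2 -> substrate=0 bound=3 product=4
t=5: arr=2 -> substrate=1 bound=4 product=4
t=6: arr=1 -> substrate=1 bound=4 product=5
t=7: arr=1 -> substrate=0 bound=4 product=7
t=8: arr=0 -> substrate=0 bound=3 product=8
t=9: arr=0 -> substrate=0 bound=2 product=9
t=10: arr=0 -> substrate=0 bound=0 product=11
t=11: arr=3 -> substrate=0 bound=3 product=11
t=12: arr=3 -> substrate=2 bound=4 product=11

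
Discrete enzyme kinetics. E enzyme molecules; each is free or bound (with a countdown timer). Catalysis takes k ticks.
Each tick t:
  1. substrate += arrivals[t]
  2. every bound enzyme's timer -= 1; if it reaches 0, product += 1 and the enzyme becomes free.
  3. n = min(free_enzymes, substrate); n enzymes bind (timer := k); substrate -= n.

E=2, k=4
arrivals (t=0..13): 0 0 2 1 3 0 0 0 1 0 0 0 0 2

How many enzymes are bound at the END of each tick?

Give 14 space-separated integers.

t=0: arr=0 -> substrate=0 bound=0 product=0
t=1: arr=0 -> substrate=0 bound=0 product=0
t=2: arr=2 -> substrate=0 bound=2 product=0
t=3: arr=1 -> substrate=1 bound=2 product=0
t=4: arr=3 -> substrate=4 bound=2 product=0
t=5: arr=0 -> substrate=4 bound=2 product=0
t=6: arr=0 -> substrate=2 bound=2 product=2
t=7: arr=0 -> substrate=2 bound=2 product=2
t=8: arr=1 -> substrate=3 bound=2 product=2
t=9: arr=0 -> substrate=3 bound=2 product=2
t=10: arr=0 -> substrate=1 bound=2 product=4
t=11: arr=0 -> substrate=1 bound=2 product=4
t=12: arr=0 -> substrate=1 bound=2 product=4
t=13: arr=2 -> substrate=3 bound=2 product=4

Answer: 0 0 2 2 2 2 2 2 2 2 2 2 2 2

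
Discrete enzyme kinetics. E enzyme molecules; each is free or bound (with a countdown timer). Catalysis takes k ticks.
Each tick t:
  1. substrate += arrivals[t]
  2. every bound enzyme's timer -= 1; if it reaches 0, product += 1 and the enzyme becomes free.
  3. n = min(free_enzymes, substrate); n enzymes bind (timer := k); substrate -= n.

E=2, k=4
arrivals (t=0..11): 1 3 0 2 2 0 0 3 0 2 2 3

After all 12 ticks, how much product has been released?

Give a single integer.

Answer: 4

Derivation:
t=0: arr=1 -> substrate=0 bound=1 product=0
t=1: arr=3 -> substrate=2 bound=2 product=0
t=2: arr=0 -> substrate=2 bound=2 product=0
t=3: arr=2 -> substrate=4 bound=2 product=0
t=4: arr=2 -> substrate=5 bound=2 product=1
t=5: arr=0 -> substrate=4 bound=2 product=2
t=6: arr=0 -> substrate=4 bound=2 product=2
t=7: arr=3 -> substrate=7 bound=2 product=2
t=8: arr=0 -> substrate=6 bound=2 product=3
t=9: arr=2 -> substrate=7 bound=2 product=4
t=10: arr=2 -> substrate=9 bound=2 product=4
t=11: arr=3 -> substrate=12 bound=2 product=4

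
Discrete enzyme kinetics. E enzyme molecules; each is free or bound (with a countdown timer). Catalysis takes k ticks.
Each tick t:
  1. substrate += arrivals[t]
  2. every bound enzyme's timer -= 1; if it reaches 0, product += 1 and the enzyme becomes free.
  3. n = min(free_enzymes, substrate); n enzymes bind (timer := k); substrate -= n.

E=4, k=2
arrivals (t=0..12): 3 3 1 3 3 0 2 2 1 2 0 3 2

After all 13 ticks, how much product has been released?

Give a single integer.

Answer: 20

Derivation:
t=0: arr=3 -> substrate=0 bound=3 product=0
t=1: arr=3 -> substrate=2 bound=4 product=0
t=2: arr=1 -> substrate=0 bound=4 product=3
t=3: arr=3 -> substrate=2 bound=4 product=4
t=4: arr=3 -> substrate=2 bound=4 product=7
t=5: arr=0 -> substrate=1 bound=4 product=8
t=6: arr=2 -> substrate=0 bound=4 product=11
t=7: arr=2 -> substrate=1 bound=4 product=12
t=8: arr=1 -> substrate=0 bound=3 product=15
t=9: arr=2 -> substrate=0 bound=4 product=16
t=10: arr=0 -> substrate=0 bound=2 product=18
t=11: arr=3 -> substrate=0 bound=3 product=20
t=12: arr=2 -> substrate=1 bound=4 product=20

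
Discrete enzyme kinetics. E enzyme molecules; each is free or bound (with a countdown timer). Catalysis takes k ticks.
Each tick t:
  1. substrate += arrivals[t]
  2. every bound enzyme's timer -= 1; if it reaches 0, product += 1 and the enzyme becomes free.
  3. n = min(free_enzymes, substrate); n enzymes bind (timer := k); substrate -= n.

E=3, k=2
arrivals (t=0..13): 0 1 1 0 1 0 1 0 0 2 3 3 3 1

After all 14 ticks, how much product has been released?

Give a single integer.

Answer: 9

Derivation:
t=0: arr=0 -> substrate=0 bound=0 product=0
t=1: arr=1 -> substrate=0 bound=1 product=0
t=2: arr=1 -> substrate=0 bound=2 product=0
t=3: arr=0 -> substrate=0 bound=1 product=1
t=4: arr=1 -> substrate=0 bound=1 product=2
t=5: arr=0 -> substrate=0 bound=1 product=2
t=6: arr=1 -> substrate=0 bound=1 product=3
t=7: arr=0 -> substrate=0 bound=1 product=3
t=8: arr=0 -> substrate=0 bound=0 product=4
t=9: arr=2 -> substrate=0 bound=2 product=4
t=10: arr=3 -> substrate=2 bound=3 product=4
t=11: arr=3 -> substrate=3 bound=3 product=6
t=12: arr=3 -> substrate=5 bound=3 product=7
t=13: arr=1 -> substrate=4 bound=3 product=9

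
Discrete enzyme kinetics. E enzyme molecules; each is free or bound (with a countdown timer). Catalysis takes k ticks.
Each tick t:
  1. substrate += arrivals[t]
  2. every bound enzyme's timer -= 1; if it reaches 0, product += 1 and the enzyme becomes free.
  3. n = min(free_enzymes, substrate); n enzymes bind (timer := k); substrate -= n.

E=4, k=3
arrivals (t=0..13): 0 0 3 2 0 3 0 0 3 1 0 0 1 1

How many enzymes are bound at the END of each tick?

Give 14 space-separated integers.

t=0: arr=0 -> substrate=0 bound=0 product=0
t=1: arr=0 -> substrate=0 bound=0 product=0
t=2: arr=3 -> substrate=0 bound=3 product=0
t=3: arr=2 -> substrate=1 bound=4 product=0
t=4: arr=0 -> substrate=1 bound=4 product=0
t=5: arr=3 -> substrate=1 bound=4 product=3
t=6: arr=0 -> substrate=0 bound=4 product=4
t=7: arr=0 -> substrate=0 bound=4 product=4
t=8: arr=3 -> substrate=0 bound=4 product=7
t=9: arr=1 -> substrate=0 bound=4 product=8
t=10: arr=0 -> substrate=0 bound=4 product=8
t=11: arr=0 -> substrate=0 bound=1 product=11
t=12: arr=1 -> substrate=0 bound=1 product=12
t=13: arr=1 -> substrate=0 bound=2 product=12

Answer: 0 0 3 4 4 4 4 4 4 4 4 1 1 2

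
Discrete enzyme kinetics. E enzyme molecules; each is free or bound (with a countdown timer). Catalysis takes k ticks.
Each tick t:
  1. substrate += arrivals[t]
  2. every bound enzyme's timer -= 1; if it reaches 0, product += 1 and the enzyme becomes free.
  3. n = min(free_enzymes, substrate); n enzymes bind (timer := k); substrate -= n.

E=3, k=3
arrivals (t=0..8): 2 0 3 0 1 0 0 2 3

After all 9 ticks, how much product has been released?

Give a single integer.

Answer: 6

Derivation:
t=0: arr=2 -> substrate=0 bound=2 product=0
t=1: arr=0 -> substrate=0 bound=2 product=0
t=2: arr=3 -> substrate=2 bound=3 product=0
t=3: arr=0 -> substrate=0 bound=3 product=2
t=4: arr=1 -> substrate=1 bound=3 product=2
t=5: arr=0 -> substrate=0 bound=3 product=3
t=6: arr=0 -> substrate=0 bound=1 product=5
t=7: arr=2 -> substrate=0 bound=3 product=5
t=8: arr=3 -> substrate=2 bound=3 product=6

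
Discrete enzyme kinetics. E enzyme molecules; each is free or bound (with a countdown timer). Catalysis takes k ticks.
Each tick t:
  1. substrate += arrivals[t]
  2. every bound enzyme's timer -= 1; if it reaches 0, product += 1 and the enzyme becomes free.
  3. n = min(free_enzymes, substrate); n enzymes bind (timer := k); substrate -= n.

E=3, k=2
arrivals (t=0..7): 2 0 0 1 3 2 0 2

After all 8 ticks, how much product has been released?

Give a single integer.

Answer: 6

Derivation:
t=0: arr=2 -> substrate=0 bound=2 product=0
t=1: arr=0 -> substrate=0 bound=2 product=0
t=2: arr=0 -> substrate=0 bound=0 product=2
t=3: arr=1 -> substrate=0 bound=1 product=2
t=4: arr=3 -> substrate=1 bound=3 product=2
t=5: arr=2 -> substrate=2 bound=3 product=3
t=6: arr=0 -> substrate=0 bound=3 product=5
t=7: arr=2 -> substrate=1 bound=3 product=6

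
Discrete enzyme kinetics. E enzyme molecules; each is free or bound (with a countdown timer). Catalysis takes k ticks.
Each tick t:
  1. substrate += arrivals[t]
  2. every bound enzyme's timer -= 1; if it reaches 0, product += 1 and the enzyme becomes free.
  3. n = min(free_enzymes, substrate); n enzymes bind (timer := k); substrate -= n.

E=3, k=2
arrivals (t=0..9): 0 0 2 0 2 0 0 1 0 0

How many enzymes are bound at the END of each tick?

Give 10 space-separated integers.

t=0: arr=0 -> substrate=0 bound=0 product=0
t=1: arr=0 -> substrate=0 bound=0 product=0
t=2: arr=2 -> substrate=0 bound=2 product=0
t=3: arr=0 -> substrate=0 bound=2 product=0
t=4: arr=2 -> substrate=0 bound=2 product=2
t=5: arr=0 -> substrate=0 bound=2 product=2
t=6: arr=0 -> substrate=0 bound=0 product=4
t=7: arr=1 -> substrate=0 bound=1 product=4
t=8: arr=0 -> substrate=0 bound=1 product=4
t=9: arr=0 -> substrate=0 bound=0 product=5

Answer: 0 0 2 2 2 2 0 1 1 0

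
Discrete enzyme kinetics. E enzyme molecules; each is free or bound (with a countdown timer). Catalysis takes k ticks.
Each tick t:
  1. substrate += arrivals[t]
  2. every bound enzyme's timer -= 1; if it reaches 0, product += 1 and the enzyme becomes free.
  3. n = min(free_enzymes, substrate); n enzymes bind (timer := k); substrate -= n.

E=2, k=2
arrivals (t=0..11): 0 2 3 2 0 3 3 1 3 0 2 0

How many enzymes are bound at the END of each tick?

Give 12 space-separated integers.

t=0: arr=0 -> substrate=0 bound=0 product=0
t=1: arr=2 -> substrate=0 bound=2 product=0
t=2: arr=3 -> substrate=3 bound=2 product=0
t=3: arr=2 -> substrate=3 bound=2 product=2
t=4: arr=0 -> substrate=3 bound=2 product=2
t=5: arr=3 -> substrate=4 bound=2 product=4
t=6: arr=3 -> substrate=7 bound=2 product=4
t=7: arr=1 -> substrate=6 bound=2 product=6
t=8: arr=3 -> substrate=9 bound=2 product=6
t=9: arr=0 -> substrate=7 bound=2 product=8
t=10: arr=2 -> substrate=9 bound=2 product=8
t=11: arr=0 -> substrate=7 bound=2 product=10

Answer: 0 2 2 2 2 2 2 2 2 2 2 2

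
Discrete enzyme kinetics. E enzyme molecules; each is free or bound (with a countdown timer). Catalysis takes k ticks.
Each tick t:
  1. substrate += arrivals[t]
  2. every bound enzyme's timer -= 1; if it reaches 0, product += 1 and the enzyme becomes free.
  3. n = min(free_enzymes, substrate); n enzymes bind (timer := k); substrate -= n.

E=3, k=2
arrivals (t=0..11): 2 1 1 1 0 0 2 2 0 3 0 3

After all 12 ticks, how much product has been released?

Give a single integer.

t=0: arr=2 -> substrate=0 bound=2 product=0
t=1: arr=1 -> substrate=0 bound=3 product=0
t=2: arr=1 -> substrate=0 bound=2 product=2
t=3: arr=1 -> substrate=0 bound=2 product=3
t=4: arr=0 -> substrate=0 bound=1 product=4
t=5: arr=0 -> substrate=0 bound=0 product=5
t=6: arr=2 -> substrate=0 bound=2 product=5
t=7: arr=2 -> substrate=1 bound=3 product=5
t=8: arr=0 -> substrate=0 bound=2 product=7
t=9: arr=3 -> substrate=1 bound=3 product=8
t=10: arr=0 -> substrate=0 bound=3 product=9
t=11: arr=3 -> substrate=1 bound=3 product=11

Answer: 11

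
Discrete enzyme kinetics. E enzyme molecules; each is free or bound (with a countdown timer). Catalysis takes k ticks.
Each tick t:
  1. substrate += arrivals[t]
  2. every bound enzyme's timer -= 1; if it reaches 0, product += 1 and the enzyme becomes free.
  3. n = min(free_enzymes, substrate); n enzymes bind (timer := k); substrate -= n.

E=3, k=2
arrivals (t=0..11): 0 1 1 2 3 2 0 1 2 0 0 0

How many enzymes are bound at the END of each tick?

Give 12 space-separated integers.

t=0: arr=0 -> substrate=0 bound=0 product=0
t=1: arr=1 -> substrate=0 bound=1 product=0
t=2: arr=1 -> substrate=0 bound=2 product=0
t=3: arr=2 -> substrate=0 bound=3 product=1
t=4: arr=3 -> substrate=2 bound=3 product=2
t=5: arr=2 -> substrate=2 bound=3 product=4
t=6: arr=0 -> substrate=1 bound=3 product=5
t=7: arr=1 -> substrate=0 bound=3 product=7
t=8: arr=2 -> substrate=1 bound=3 product=8
t=9: arr=0 -> substrate=0 bound=2 product=10
t=10: arr=0 -> substrate=0 bound=1 product=11
t=11: arr=0 -> substrate=0 bound=0 product=12

Answer: 0 1 2 3 3 3 3 3 3 2 1 0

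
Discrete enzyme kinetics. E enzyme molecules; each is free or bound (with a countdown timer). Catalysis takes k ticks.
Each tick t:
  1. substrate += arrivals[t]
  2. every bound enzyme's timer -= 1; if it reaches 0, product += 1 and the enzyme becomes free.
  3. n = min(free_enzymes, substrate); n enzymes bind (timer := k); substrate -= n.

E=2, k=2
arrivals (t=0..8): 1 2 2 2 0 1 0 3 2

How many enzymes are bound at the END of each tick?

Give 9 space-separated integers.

Answer: 1 2 2 2 2 2 2 2 2

Derivation:
t=0: arr=1 -> substrate=0 bound=1 product=0
t=1: arr=2 -> substrate=1 bound=2 product=0
t=2: arr=2 -> substrate=2 bound=2 product=1
t=3: arr=2 -> substrate=3 bound=2 product=2
t=4: arr=0 -> substrate=2 bound=2 product=3
t=5: arr=1 -> substrate=2 bound=2 product=4
t=6: arr=0 -> substrate=1 bound=2 product=5
t=7: arr=3 -> substrate=3 bound=2 product=6
t=8: arr=2 -> substrate=4 bound=2 product=7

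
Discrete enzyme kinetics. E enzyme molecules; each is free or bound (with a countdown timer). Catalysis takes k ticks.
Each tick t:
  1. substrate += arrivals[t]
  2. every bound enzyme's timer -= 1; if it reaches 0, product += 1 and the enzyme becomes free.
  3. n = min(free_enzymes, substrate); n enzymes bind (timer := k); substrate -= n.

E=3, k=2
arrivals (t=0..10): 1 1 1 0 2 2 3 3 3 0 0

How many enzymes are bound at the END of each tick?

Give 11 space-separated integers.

t=0: arr=1 -> substrate=0 bound=1 product=0
t=1: arr=1 -> substrate=0 bound=2 product=0
t=2: arr=1 -> substrate=0 bound=2 product=1
t=3: arr=0 -> substrate=0 bound=1 product=2
t=4: arr=2 -> substrate=0 bound=2 product=3
t=5: arr=2 -> substrate=1 bound=3 product=3
t=6: arr=3 -> substrate=2 bound=3 product=5
t=7: arr=3 -> substrate=4 bound=3 product=6
t=8: arr=3 -> substrate=5 bound=3 product=8
t=9: arr=0 -> substrate=4 bound=3 product=9
t=10: arr=0 -> substrate=2 bound=3 product=11

Answer: 1 2 2 1 2 3 3 3 3 3 3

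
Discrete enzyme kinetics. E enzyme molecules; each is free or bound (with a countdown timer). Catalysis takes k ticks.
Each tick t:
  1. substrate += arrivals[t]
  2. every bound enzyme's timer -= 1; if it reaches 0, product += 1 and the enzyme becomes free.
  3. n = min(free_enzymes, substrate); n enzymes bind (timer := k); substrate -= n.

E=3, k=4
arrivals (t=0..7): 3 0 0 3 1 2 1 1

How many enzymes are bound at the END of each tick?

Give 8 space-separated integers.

Answer: 3 3 3 3 3 3 3 3

Derivation:
t=0: arr=3 -> substrate=0 bound=3 product=0
t=1: arr=0 -> substrate=0 bound=3 product=0
t=2: arr=0 -> substrate=0 bound=3 product=0
t=3: arr=3 -> substrate=3 bound=3 product=0
t=4: arr=1 -> substrate=1 bound=3 product=3
t=5: arr=2 -> substrate=3 bound=3 product=3
t=6: arr=1 -> substrate=4 bound=3 product=3
t=7: arr=1 -> substrate=5 bound=3 product=3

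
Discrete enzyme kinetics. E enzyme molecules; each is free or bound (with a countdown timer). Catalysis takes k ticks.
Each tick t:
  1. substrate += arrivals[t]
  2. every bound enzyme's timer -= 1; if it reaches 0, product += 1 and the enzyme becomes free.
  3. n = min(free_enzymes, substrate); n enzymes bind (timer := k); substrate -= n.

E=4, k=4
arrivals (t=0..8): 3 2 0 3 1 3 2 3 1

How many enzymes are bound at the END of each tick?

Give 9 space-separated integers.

Answer: 3 4 4 4 4 4 4 4 4

Derivation:
t=0: arr=3 -> substrate=0 bound=3 product=0
t=1: arr=2 -> substrate=1 bound=4 product=0
t=2: arr=0 -> substrate=1 bound=4 product=0
t=3: arr=3 -> substrate=4 bound=4 product=0
t=4: arr=1 -> substrate=2 bound=4 product=3
t=5: arr=3 -> substrate=4 bound=4 product=4
t=6: arr=2 -> substrate=6 bound=4 product=4
t=7: arr=3 -> substrate=9 bound=4 product=4
t=8: arr=1 -> substrate=7 bound=4 product=7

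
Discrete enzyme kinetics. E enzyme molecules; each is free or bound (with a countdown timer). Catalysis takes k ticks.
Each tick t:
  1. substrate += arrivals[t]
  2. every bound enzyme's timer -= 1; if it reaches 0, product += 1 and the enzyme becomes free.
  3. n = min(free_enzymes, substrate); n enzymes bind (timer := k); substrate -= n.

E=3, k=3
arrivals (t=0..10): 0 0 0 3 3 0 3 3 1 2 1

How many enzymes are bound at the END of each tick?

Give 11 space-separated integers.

t=0: arr=0 -> substrate=0 bound=0 product=0
t=1: arr=0 -> substrate=0 bound=0 product=0
t=2: arr=0 -> substrate=0 bound=0 product=0
t=3: arr=3 -> substrate=0 bound=3 product=0
t=4: arr=3 -> substrate=3 bound=3 product=0
t=5: arr=0 -> substrate=3 bound=3 product=0
t=6: arr=3 -> substrate=3 bound=3 product=3
t=7: arr=3 -> substrate=6 bound=3 product=3
t=8: arr=1 -> substrate=7 bound=3 product=3
t=9: arr=2 -> substrate=6 bound=3 product=6
t=10: arr=1 -> substrate=7 bound=3 product=6

Answer: 0 0 0 3 3 3 3 3 3 3 3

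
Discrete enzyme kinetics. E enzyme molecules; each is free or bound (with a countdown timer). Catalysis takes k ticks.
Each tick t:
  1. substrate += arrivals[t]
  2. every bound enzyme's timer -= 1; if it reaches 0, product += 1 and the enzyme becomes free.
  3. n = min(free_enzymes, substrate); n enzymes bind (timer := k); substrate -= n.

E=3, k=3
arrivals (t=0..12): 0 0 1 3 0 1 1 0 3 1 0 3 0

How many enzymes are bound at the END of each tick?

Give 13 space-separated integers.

t=0: arr=0 -> substrate=0 bound=0 product=0
t=1: arr=0 -> substrate=0 bound=0 product=0
t=2: arr=1 -> substrate=0 bound=1 product=0
t=3: arr=3 -> substrate=1 bound=3 product=0
t=4: arr=0 -> substrate=1 bound=3 product=0
t=5: arr=1 -> substrate=1 bound=3 product=1
t=6: arr=1 -> substrate=0 bound=3 product=3
t=7: arr=0 -> substrate=0 bound=3 product=3
t=8: arr=3 -> substrate=2 bound=3 product=4
t=9: arr=1 -> substrate=1 bound=3 product=6
t=10: arr=0 -> substrate=1 bound=3 product=6
t=11: arr=3 -> substrate=3 bound=3 product=7
t=12: arr=0 -> substrate=1 bound=3 product=9

Answer: 0 0 1 3 3 3 3 3 3 3 3 3 3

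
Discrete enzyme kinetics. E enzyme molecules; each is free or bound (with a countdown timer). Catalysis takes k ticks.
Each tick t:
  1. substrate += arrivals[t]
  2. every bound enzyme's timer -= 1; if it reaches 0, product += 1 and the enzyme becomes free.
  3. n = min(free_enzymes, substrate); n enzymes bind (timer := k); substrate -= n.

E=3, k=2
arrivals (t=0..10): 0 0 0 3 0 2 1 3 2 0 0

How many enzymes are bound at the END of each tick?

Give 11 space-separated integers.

t=0: arr=0 -> substrate=0 bound=0 product=0
t=1: arr=0 -> substrate=0 bound=0 product=0
t=2: arr=0 -> substrate=0 bound=0 product=0
t=3: arr=3 -> substrate=0 bound=3 product=0
t=4: arr=0 -> substrate=0 bound=3 product=0
t=5: arr=2 -> substrate=0 bound=2 product=3
t=6: arr=1 -> substrate=0 bound=3 product=3
t=7: arr=3 -> substrate=1 bound=3 product=5
t=8: arr=2 -> substrate=2 bound=3 product=6
t=9: arr=0 -> substrate=0 bound=3 product=8
t=10: arr=0 -> substrate=0 bound=2 product=9

Answer: 0 0 0 3 3 2 3 3 3 3 2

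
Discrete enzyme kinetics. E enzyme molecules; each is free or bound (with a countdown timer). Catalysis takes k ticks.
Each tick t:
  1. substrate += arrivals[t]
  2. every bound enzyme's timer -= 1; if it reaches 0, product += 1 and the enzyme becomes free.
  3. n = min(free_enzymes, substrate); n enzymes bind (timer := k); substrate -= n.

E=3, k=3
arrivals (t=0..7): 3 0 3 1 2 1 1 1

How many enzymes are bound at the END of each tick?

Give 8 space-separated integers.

Answer: 3 3 3 3 3 3 3 3

Derivation:
t=0: arr=3 -> substrate=0 bound=3 product=0
t=1: arr=0 -> substrate=0 bound=3 product=0
t=2: arr=3 -> substrate=3 bound=3 product=0
t=3: arr=1 -> substrate=1 bound=3 product=3
t=4: arr=2 -> substrate=3 bound=3 product=3
t=5: arr=1 -> substrate=4 bound=3 product=3
t=6: arr=1 -> substrate=2 bound=3 product=6
t=7: arr=1 -> substrate=3 bound=3 product=6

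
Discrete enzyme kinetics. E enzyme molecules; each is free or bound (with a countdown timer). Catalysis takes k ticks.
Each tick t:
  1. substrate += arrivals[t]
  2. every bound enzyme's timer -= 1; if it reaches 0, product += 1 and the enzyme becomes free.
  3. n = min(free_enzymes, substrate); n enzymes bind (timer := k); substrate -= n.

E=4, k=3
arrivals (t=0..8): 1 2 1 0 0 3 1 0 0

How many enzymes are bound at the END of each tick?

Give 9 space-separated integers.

t=0: arr=1 -> substrate=0 bound=1 product=0
t=1: arr=2 -> substrate=0 bound=3 product=0
t=2: arr=1 -> substrate=0 bound=4 product=0
t=3: arr=0 -> substrate=0 bound=3 product=1
t=4: arr=0 -> substrate=0 bound=1 product=3
t=5: arr=3 -> substrate=0 bound=3 product=4
t=6: arr=1 -> substrate=0 bound=4 product=4
t=7: arr=0 -> substrate=0 bound=4 product=4
t=8: arr=0 -> substrate=0 bound=1 product=7

Answer: 1 3 4 3 1 3 4 4 1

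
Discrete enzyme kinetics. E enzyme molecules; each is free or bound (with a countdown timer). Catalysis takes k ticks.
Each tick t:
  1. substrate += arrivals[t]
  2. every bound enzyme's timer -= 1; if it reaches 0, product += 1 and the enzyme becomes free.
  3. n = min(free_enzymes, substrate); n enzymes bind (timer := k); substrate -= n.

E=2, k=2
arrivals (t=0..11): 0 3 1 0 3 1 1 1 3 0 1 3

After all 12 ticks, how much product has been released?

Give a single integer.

t=0: arr=0 -> substrate=0 bound=0 product=0
t=1: arr=3 -> substrate=1 bound=2 product=0
t=2: arr=1 -> substrate=2 bound=2 product=0
t=3: arr=0 -> substrate=0 bound=2 product=2
t=4: arr=3 -> substrate=3 bound=2 product=2
t=5: arr=1 -> substrate=2 bound=2 product=4
t=6: arr=1 -> substrate=3 bound=2 product=4
t=7: arr=1 -> substrate=2 bound=2 product=6
t=8: arr=3 -> substrate=5 bound=2 product=6
t=9: arr=0 -> substrate=3 bound=2 product=8
t=10: arr=1 -> substrate=4 bound=2 product=8
t=11: arr=3 -> substrate=5 bound=2 product=10

Answer: 10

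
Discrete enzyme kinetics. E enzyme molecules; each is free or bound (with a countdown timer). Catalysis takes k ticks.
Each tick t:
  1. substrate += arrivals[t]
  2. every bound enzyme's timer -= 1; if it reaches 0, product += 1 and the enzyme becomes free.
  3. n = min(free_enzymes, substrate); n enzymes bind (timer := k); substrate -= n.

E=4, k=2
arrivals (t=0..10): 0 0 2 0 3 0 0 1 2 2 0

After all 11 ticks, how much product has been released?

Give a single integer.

Answer: 8

Derivation:
t=0: arr=0 -> substrate=0 bound=0 product=0
t=1: arr=0 -> substrate=0 bound=0 product=0
t=2: arr=2 -> substrate=0 bound=2 product=0
t=3: arr=0 -> substrate=0 bound=2 product=0
t=4: arr=3 -> substrate=0 bound=3 product=2
t=5: arr=0 -> substrate=0 bound=3 product=2
t=6: arr=0 -> substrate=0 bound=0 product=5
t=7: arr=1 -> substrate=0 bound=1 product=5
t=8: arr=2 -> substrate=0 bound=3 product=5
t=9: arr=2 -> substrate=0 bound=4 product=6
t=10: arr=0 -> substrate=0 bound=2 product=8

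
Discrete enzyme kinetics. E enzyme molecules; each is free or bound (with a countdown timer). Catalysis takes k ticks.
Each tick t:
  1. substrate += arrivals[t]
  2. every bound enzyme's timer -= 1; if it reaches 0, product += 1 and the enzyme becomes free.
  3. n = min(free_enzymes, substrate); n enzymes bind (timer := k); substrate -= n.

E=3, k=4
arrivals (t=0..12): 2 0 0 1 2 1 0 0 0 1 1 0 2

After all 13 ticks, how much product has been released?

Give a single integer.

t=0: arr=2 -> substrate=0 bound=2 product=0
t=1: arr=0 -> substrate=0 bound=2 product=0
t=2: arr=0 -> substrate=0 bound=2 product=0
t=3: arr=1 -> substrate=0 bound=3 product=0
t=4: arr=2 -> substrate=0 bound=3 product=2
t=5: arr=1 -> substrate=1 bound=3 product=2
t=6: arr=0 -> substrate=1 bound=3 product=2
t=7: arr=0 -> substrate=0 bound=3 product=3
t=8: arr=0 -> substrate=0 bound=1 product=5
t=9: arr=1 -> substrate=0 bound=2 product=5
t=10: arr=1 -> substrate=0 bound=3 product=5
t=11: arr=0 -> substrate=0 bound=2 product=6
t=12: arr=2 -> substrate=1 bound=3 product=6

Answer: 6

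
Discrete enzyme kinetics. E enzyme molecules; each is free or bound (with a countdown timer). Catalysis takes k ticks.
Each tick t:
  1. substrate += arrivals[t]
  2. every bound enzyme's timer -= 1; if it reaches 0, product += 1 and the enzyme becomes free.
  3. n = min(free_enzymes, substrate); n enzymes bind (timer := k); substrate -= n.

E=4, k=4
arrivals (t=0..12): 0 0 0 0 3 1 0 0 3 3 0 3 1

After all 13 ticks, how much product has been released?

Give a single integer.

t=0: arr=0 -> substrate=0 bound=0 product=0
t=1: arr=0 -> substrate=0 bound=0 product=0
t=2: arr=0 -> substrate=0 bound=0 product=0
t=3: arr=0 -> substrate=0 bound=0 product=0
t=4: arr=3 -> substrate=0 bound=3 product=0
t=5: arr=1 -> substrate=0 bound=4 product=0
t=6: arr=0 -> substrate=0 bound=4 product=0
t=7: arr=0 -> substrate=0 bound=4 product=0
t=8: arr=3 -> substrate=0 bound=4 product=3
t=9: arr=3 -> substrate=2 bound=4 product=4
t=10: arr=0 -> substrate=2 bound=4 product=4
t=11: arr=3 -> substrate=5 bound=4 product=4
t=12: arr=1 -> substrate=3 bound=4 product=7

Answer: 7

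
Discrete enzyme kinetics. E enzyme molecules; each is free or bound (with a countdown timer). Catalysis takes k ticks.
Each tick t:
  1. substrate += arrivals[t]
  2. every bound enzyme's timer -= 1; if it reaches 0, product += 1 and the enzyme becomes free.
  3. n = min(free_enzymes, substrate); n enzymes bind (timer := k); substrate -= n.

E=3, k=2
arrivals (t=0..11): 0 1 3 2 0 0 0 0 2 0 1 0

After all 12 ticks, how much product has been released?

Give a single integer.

Answer: 8

Derivation:
t=0: arr=0 -> substrate=0 bound=0 product=0
t=1: arr=1 -> substrate=0 bound=1 product=0
t=2: arr=3 -> substrate=1 bound=3 product=0
t=3: arr=2 -> substrate=2 bound=3 product=1
t=4: arr=0 -> substrate=0 bound=3 product=3
t=5: arr=0 -> substrate=0 bound=2 product=4
t=6: arr=0 -> substrate=0 bound=0 product=6
t=7: arr=0 -> substrate=0 bound=0 product=6
t=8: arr=2 -> substrate=0 bound=2 product=6
t=9: arr=0 -> substrate=0 bound=2 product=6
t=10: arr=1 -> substrate=0 bound=1 product=8
t=11: arr=0 -> substrate=0 bound=1 product=8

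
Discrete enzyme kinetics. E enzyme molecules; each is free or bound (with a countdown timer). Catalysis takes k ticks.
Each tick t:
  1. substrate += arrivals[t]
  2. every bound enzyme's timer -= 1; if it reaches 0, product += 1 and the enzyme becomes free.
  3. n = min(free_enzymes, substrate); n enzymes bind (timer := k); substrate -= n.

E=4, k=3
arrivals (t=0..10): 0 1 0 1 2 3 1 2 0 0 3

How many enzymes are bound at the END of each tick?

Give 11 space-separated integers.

Answer: 0 1 1 2 3 4 4 4 4 4 4

Derivation:
t=0: arr=0 -> substrate=0 bound=0 product=0
t=1: arr=1 -> substrate=0 bound=1 product=0
t=2: arr=0 -> substrate=0 bound=1 product=0
t=3: arr=1 -> substrate=0 bound=2 product=0
t=4: arr=2 -> substrate=0 bound=3 product=1
t=5: arr=3 -> substrate=2 bound=4 product=1
t=6: arr=1 -> substrate=2 bound=4 product=2
t=7: arr=2 -> substrate=2 bound=4 product=4
t=8: arr=0 -> substrate=1 bound=4 product=5
t=9: arr=0 -> substrate=0 bound=4 product=6
t=10: arr=3 -> substrate=1 bound=4 product=8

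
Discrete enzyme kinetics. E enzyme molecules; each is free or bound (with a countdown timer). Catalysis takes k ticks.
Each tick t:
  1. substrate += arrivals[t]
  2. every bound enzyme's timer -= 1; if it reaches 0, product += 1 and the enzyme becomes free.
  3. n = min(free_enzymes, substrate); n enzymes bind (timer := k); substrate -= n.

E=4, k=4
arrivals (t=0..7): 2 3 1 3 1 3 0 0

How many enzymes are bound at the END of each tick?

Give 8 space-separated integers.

t=0: arr=2 -> substrate=0 bound=2 product=0
t=1: arr=3 -> substrate=1 bound=4 product=0
t=2: arr=1 -> substrate=2 bound=4 product=0
t=3: arr=3 -> substrate=5 bound=4 product=0
t=4: arr=1 -> substrate=4 bound=4 product=2
t=5: arr=3 -> substrate=5 bound=4 product=4
t=6: arr=0 -> substrate=5 bound=4 product=4
t=7: arr=0 -> substrate=5 bound=4 product=4

Answer: 2 4 4 4 4 4 4 4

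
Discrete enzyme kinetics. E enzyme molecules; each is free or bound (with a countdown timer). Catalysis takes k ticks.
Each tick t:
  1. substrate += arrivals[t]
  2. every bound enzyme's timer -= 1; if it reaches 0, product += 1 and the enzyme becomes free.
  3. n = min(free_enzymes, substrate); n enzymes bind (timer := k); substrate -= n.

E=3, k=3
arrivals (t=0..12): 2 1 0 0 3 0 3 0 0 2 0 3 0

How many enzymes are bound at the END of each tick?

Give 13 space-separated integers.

Answer: 2 3 3 1 3 3 3 3 3 3 2 3 3

Derivation:
t=0: arr=2 -> substrate=0 bound=2 product=0
t=1: arr=1 -> substrate=0 bound=3 product=0
t=2: arr=0 -> substrate=0 bound=3 product=0
t=3: arr=0 -> substrate=0 bound=1 product=2
t=4: arr=3 -> substrate=0 bound=3 product=3
t=5: arr=0 -> substrate=0 bound=3 product=3
t=6: arr=3 -> substrate=3 bound=3 product=3
t=7: arr=0 -> substrate=0 bound=3 product=6
t=8: arr=0 -> substrate=0 bound=3 product=6
t=9: arr=2 -> substrate=2 bound=3 product=6
t=10: arr=0 -> substrate=0 bound=2 product=9
t=11: arr=3 -> substrate=2 bound=3 product=9
t=12: arr=0 -> substrate=2 bound=3 product=9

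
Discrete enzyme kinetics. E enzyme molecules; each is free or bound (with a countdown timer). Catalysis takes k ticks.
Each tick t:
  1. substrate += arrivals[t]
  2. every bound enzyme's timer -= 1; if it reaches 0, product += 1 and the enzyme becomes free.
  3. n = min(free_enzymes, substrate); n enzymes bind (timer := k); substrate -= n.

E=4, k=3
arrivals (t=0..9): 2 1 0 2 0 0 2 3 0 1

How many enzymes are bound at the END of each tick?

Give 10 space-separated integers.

t=0: arr=2 -> substrate=0 bound=2 product=0
t=1: arr=1 -> substrate=0 bound=3 product=0
t=2: arr=0 -> substrate=0 bound=3 product=0
t=3: arr=2 -> substrate=0 bound=3 product=2
t=4: arr=0 -> substrate=0 bound=2 product=3
t=5: arr=0 -> substrate=0 bound=2 product=3
t=6: arr=2 -> substrate=0 bound=2 product=5
t=7: arr=3 -> substrate=1 bound=4 product=5
t=8: arr=0 -> substrate=1 bound=4 product=5
t=9: arr=1 -> substrate=0 bound=4 product=7

Answer: 2 3 3 3 2 2 2 4 4 4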